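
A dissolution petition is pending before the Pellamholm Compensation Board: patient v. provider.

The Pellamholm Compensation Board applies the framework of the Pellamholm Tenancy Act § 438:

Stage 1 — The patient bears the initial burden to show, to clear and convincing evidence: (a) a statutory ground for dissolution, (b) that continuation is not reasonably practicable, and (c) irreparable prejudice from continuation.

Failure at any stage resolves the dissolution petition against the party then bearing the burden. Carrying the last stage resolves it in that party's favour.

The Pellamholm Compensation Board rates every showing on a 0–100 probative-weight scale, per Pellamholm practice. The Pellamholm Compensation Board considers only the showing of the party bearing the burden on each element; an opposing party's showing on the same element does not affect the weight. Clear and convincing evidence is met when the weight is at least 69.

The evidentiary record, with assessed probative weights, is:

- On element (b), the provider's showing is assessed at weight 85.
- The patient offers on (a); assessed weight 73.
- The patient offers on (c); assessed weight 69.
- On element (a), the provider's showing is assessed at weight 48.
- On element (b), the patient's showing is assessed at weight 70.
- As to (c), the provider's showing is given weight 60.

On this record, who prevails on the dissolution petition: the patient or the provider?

At Stage 1 the patient must meet clear and convincing evidence (weight is at least 69): on (a) the weight is 73 (the provider's 48 is given no effect), which does reach 69, so (a) meets the standard; on (b) the weight is 70 (the provider's 85 is given no effect), which does reach 69, so (b) meets the standard; on (c) the weight is 69 (the provider's 60 is given no effect), ≥ 69, so (c) meets the standard.
  Stage 1 carried; the final stage is satisfied.
All stages carried — the patient prevails.

patient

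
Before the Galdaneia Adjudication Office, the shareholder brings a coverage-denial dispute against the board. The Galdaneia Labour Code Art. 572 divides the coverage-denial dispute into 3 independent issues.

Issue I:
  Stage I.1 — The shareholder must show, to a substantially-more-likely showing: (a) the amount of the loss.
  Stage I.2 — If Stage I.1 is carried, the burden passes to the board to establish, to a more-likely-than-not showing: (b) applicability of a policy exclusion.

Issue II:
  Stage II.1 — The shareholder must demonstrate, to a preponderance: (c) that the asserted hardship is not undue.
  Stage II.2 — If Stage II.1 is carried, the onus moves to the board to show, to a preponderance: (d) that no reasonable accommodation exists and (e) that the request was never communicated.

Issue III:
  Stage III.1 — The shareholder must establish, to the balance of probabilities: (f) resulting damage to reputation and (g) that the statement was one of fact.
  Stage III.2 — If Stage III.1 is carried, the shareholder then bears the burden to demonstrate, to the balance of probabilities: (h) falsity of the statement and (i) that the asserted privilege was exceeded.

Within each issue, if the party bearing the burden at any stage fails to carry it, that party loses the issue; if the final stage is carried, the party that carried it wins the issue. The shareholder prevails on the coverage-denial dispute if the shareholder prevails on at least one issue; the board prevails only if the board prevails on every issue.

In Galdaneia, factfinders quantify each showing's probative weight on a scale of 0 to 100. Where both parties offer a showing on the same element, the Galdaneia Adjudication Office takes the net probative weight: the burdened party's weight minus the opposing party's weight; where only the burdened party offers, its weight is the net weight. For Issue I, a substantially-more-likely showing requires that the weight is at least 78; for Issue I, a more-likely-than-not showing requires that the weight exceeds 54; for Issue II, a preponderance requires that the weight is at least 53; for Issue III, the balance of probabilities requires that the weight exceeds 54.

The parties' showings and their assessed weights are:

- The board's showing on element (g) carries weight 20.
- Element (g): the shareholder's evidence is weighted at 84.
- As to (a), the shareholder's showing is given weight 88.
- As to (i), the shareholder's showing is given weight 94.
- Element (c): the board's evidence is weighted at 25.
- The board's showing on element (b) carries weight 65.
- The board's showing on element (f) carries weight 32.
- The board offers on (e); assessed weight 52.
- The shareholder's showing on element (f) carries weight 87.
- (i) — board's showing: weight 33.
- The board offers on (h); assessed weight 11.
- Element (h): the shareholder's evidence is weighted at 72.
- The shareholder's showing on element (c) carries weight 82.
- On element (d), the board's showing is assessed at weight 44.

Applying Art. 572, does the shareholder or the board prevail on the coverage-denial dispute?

shareholder

— Issue I —
Stage I.1 — burden on shareholder; standard: a substantially-more-likely showing (weight is at least 78).
    (a): 88 ≥ 78 [met]
  The shareholder carries Stage I.1; the board now bears the burden.
Stage I.2 — burden on board; standard: a more-likely-than-not showing (weight exceeds 54).
    (b): 65 > 54 [met]
  The board carries the last stage.
All stages carried — the board prevails on this issue.
— Issue II —
Stage II.1 (shareholder, a preponderance, weight is at least 53): (c) net 82−25=57 ≥ 53 — meets.
  Stage II.1 carried; the burden shifts to the board.
Stage II.2 (board, a preponderance, weight is at least 53): (d) 44 < 53 — fails; (e) 52 < 53 — fails.
  Stage II.2 not carried; the board fails its burden.
The analysis ends at Stage II.2; the shareholder prevails on this issue.
— Issue III —
Stage III.1 — burden on shareholder; standard: the balance of probabilities (weight exceeds 54).
    (f): 87 − 32 = 55 > 54 [met]
    (g): 84 − 20 = 64 > 54 [met]
  All elements met. The shareholder retains the burden for Stage III.2.
Stage III.2 — burden on shareholder; standard: the balance of probabilities (weight exceeds 54).
    (h): 72 − 11 = 61 > 54 [met]
    (i): 94 − 33 = 61 > 54 [met]
  Stage III.2 carried; the final stage is satisfied.
With every stage satisfied, the shareholder prevails on this issue.
Per-issue: Issue I → board; Issue II → shareholder; Issue III → shareholder. The shareholder must prevail on at least one issue; overall, the shareholder prevails.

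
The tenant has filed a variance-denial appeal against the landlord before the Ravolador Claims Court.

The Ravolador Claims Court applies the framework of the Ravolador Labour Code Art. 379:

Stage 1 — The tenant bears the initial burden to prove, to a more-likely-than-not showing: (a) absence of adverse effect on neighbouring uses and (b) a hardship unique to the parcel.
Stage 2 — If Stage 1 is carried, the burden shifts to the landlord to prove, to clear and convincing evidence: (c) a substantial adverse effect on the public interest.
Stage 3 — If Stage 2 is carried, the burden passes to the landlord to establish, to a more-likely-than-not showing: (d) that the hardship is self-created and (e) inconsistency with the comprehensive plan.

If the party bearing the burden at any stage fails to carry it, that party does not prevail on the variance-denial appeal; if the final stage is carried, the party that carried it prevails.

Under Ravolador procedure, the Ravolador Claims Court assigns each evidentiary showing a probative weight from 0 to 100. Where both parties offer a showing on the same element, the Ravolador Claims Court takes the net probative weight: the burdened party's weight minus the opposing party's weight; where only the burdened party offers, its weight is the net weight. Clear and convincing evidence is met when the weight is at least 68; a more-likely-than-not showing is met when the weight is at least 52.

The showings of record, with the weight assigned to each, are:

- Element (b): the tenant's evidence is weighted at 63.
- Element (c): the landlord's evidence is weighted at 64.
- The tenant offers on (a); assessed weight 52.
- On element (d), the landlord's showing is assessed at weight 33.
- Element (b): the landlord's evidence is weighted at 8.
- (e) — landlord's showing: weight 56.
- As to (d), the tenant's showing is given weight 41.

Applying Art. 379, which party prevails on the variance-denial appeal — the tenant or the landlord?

At Stage 1 the tenant must meet a more-likely-than-not showing (weight is at least 52): on (a) the weight is 52, ≥ 52, so (a) meets the standard; on (b) the weight is 63 less the opposing 8 gives net 55, which does reach 52, so (b) meets the standard.
  All elements met. The burden passes to the landlord.
At Stage 2 the landlord must meet clear and convincing evidence (weight is at least 68): on (c) the weight is 64, < 68, so (c) does not meet the standard.
  Not every element is met, so the landlord fails to carry Stage 2.
So the tenant prevails.

tenant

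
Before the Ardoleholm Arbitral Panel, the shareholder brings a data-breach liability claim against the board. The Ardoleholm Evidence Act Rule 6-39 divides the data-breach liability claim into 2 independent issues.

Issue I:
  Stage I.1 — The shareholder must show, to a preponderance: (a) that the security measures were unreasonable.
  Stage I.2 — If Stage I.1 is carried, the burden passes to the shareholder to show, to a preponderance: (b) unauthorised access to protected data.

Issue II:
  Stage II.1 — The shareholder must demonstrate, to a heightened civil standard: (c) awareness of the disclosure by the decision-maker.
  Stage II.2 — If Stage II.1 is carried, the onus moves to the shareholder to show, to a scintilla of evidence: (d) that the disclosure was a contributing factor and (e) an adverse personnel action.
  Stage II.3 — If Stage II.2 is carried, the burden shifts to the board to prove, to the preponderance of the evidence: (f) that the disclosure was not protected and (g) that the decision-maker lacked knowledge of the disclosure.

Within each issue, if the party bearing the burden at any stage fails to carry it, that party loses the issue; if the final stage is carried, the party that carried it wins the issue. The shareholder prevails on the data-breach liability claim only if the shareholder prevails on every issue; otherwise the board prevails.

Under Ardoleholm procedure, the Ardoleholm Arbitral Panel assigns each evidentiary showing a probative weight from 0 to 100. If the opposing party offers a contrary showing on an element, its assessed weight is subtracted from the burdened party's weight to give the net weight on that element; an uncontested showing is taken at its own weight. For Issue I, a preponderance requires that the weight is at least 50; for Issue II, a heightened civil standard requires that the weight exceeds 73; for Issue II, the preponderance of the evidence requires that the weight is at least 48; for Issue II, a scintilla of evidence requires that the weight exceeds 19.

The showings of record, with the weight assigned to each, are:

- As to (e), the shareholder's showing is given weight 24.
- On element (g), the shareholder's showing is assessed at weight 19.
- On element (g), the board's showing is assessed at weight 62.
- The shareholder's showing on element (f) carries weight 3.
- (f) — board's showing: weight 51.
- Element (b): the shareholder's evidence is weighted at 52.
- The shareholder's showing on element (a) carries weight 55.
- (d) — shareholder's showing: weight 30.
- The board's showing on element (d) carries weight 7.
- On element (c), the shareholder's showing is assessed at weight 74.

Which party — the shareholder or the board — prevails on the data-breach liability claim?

— Issue I —
At Stage I.1 the shareholder must meet a preponderance (weight is at least 50): on (a) the weight is 55, ≥ 50, so (a) meets the standard.
  Stage I.1 is satisfied; the shareholder continues to bear the burden.
At Stage I.2 the shareholder must meet a preponderance (weight is at least 50): on (b) the weight is 52, ≥ 50, so (b) meets the standard.
  All elements met at the final stage.
Every stage carried; the shareholder prevails on this issue.
— Issue II —
Stage II.1 — burden on shareholder; standard: a heightened civil standard (weight exceeds 73).
    (c): 74 > 73 [met]
  All elements met. The shareholder retains the burden for Stage II.2.
Stage II.2 — burden on shareholder; standard: a scintilla of evidence (weight exceeds 19).
    (d): 30 − 7 = 23 > 19 [met]
    (e): 24 > 19 [met]
  The shareholder carries Stage II.2; the board now bears the burden.
Stage II.3 — burden on board; standard: the preponderance of the evidence (weight is at least 48).
    (f): 51 − 3 = 48 ≥ 48 [met]
    (g): 62 − 19 = 43 < 48 [not met]
  Not every element is met, so the board fails to carry Stage II.3.
The analysis ends at Stage II.3; the shareholder prevails on this issue.
Per-issue: Issue I → shareholder; Issue II → shareholder. The shareholder must prevail on every issue; overall, the shareholder prevails.

shareholder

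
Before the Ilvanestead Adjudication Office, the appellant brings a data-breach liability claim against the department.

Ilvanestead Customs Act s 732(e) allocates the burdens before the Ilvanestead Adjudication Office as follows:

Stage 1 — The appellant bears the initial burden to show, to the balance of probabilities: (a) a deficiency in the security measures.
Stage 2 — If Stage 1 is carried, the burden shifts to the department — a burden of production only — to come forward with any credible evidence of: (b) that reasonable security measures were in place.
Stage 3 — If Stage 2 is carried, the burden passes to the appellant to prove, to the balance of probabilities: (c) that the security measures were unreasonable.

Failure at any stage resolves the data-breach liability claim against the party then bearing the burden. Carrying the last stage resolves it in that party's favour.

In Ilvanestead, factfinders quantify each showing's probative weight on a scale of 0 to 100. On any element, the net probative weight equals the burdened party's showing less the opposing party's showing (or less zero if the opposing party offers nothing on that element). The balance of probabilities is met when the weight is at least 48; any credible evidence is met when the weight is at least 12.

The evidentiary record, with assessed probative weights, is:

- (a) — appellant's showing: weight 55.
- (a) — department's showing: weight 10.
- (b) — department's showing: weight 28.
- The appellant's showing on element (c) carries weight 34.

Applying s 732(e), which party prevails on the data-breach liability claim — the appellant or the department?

department

Stage 1 — burden on appellant; standard: the balance of probabilities (weight is at least 48).
    (a): 55 − 10 = 45 < 48 [not met]
  The appellant does not carry Stage 1.
The department prevails.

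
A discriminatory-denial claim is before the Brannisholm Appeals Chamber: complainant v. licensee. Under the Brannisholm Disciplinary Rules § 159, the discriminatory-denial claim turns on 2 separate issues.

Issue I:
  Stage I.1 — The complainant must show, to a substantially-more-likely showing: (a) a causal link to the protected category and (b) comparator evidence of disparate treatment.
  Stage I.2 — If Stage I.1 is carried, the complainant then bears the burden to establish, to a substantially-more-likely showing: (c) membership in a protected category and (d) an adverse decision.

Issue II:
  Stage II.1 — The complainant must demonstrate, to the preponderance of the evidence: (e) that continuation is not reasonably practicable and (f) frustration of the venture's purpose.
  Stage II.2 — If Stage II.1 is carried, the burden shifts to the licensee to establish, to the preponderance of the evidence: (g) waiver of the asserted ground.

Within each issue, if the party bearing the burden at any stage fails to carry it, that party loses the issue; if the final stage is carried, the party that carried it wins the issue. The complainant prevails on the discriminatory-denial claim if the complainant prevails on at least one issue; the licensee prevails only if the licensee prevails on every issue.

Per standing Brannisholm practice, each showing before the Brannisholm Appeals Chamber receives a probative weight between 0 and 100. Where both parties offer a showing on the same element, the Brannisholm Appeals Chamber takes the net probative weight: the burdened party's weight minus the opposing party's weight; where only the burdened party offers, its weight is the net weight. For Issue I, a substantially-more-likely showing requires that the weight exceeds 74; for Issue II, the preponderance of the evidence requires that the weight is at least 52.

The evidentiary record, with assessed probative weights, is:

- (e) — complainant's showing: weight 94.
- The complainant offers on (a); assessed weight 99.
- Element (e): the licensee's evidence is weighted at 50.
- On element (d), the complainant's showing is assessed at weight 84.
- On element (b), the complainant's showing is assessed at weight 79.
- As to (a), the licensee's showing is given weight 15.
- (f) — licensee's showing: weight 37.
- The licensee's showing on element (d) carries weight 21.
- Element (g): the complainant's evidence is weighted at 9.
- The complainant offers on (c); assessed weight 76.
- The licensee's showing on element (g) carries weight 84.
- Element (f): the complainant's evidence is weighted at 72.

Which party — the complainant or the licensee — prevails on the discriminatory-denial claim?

— Issue I —
Stage I.1 — burden on complainant; standard: a substantially-more-likely showing (weight exceeds 74).
    (a): 99 − 15 = 84 > 74 [met]
    (b): 79 > 74 [met]
  Stage I.1 carried; the burden remains with the complainant.
Stage I.2 — burden on complainant; standard: a substantially-more-likely showing (weight exceeds 74).
    (c): 76 > 74 [met]
    (d): 84 − 21 = 63 ≤ 74 [not met]
  Not every element is met, so the complainant fails to carry Stage I.2.
The analysis ends at Stage I.2; the licensee prevails on this issue.
— Issue II —
Stage II.1 — burden on complainant; standard: the preponderance of the evidence (weight is at least 52).
    (e): 94 − 50 = 44 < 52 [not met]
    (f): 72 − 37 = 35 < 52 [not met]
  Not every element is met, so the complainant fails to carry Stage II.1.
So the licensee prevails on this issue.
Per-issue: Issue I → licensee; Issue II → licensee. The complainant must prevail on at least one issue; overall, the licensee prevails.

licensee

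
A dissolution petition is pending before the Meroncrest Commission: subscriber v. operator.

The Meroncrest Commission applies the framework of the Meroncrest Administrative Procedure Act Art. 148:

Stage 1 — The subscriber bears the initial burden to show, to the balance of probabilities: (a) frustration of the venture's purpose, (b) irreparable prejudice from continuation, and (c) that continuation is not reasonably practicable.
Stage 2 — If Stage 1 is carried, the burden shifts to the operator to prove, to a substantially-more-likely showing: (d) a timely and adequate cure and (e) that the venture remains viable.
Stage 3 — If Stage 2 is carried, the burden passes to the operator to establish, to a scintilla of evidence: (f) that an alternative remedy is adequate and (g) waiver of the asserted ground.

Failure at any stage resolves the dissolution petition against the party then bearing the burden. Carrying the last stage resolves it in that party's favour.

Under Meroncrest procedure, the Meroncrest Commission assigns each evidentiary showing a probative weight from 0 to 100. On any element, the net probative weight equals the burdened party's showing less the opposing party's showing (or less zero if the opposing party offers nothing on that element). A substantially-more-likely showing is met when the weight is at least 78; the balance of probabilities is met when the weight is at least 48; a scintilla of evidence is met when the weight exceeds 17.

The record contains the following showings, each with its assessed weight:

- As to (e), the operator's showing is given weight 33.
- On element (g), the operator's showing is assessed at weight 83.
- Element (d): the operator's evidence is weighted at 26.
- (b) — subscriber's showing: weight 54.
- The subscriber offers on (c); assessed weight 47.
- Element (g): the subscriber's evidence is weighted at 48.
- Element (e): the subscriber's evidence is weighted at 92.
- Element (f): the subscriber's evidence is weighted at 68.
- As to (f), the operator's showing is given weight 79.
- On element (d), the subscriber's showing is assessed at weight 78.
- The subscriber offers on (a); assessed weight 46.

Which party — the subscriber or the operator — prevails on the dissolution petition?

operator

Stage 1 — burden on subscriber; standard: the balance of probabilities (weight is at least 48).
    (a): 46 < 48 [not met]
    (b): 54 ≥ 48 [met]
    (c): 47 < 48 [not met]
  Stage 1 not carried; the subscriber fails its burden.
So the operator prevails.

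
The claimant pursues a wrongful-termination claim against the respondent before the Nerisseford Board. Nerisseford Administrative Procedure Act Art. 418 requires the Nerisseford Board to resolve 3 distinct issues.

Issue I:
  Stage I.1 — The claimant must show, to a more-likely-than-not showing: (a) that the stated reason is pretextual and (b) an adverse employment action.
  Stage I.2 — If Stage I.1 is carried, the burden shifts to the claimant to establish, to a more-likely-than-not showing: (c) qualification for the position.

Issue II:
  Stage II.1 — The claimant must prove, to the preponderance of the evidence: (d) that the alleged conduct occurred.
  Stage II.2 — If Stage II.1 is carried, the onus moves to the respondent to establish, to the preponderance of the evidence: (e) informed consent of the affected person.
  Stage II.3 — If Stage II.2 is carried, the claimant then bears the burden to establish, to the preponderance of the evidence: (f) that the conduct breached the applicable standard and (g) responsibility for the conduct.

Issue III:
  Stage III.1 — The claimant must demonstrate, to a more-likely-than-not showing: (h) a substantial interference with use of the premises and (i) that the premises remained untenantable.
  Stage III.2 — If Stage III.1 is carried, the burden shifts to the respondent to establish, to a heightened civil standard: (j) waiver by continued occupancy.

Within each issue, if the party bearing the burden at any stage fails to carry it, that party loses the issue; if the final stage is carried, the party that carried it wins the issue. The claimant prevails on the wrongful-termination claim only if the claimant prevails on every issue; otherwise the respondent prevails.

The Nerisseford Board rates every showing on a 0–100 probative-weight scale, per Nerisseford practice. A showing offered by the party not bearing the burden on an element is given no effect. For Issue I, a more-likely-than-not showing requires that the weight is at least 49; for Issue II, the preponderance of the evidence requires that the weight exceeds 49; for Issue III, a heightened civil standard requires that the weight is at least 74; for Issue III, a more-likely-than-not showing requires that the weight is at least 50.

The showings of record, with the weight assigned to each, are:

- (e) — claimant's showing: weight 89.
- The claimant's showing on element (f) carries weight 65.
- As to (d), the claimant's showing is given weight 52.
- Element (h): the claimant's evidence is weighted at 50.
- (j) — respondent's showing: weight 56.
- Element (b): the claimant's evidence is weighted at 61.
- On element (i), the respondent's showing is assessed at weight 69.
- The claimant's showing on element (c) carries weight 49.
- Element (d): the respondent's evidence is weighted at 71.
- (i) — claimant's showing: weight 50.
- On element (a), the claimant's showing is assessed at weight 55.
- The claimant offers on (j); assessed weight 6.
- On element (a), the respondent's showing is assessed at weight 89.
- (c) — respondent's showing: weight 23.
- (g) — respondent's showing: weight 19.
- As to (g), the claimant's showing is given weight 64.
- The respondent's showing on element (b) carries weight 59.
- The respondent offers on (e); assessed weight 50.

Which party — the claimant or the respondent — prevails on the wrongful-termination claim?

claimant

— Issue I —
At Stage I.1 the claimant must meet a more-likely-than-not showing (weight is at least 49): on (a) the weight is 55 (the respondent's 89 is given no effect), which does reach 49, so (a) meets the standard; on (b) the weight is 61 (the respondent's 59 is given no effect), ≥ 49, so (b) meets the standard.
  All elements met. The claimant retains the burden for Stage I.2.
At Stage I.2 the claimant must meet a more-likely-than-not showing (weight is at least 49): on (c) the weight is 49 (the respondent's 23 is given no effect), ≥ 49, so (c) meets the standard.
  All elements met at the final stage.
With every stage satisfied, the claimant prevails on this issue.
— Issue II —
At Stage II.1 the claimant must meet the preponderance of the evidence (weight exceeds 49): on (d) the weight is 52 (the respondent's 71 is given no effect), > 49, so (d) meets the standard.
  The claimant carries Stage II.1; the respondent now bears the burden.
At Stage II.2 the respondent must meet the preponderance of the evidence (weight exceeds 49): on (e) the weight is 50 (the claimant's 89 is given no effect), > 49, so (e) meets the standard.
  All elements met. The burden passes to the claimant.
At Stage II.3 the claimant must meet the preponderance of the evidence (weight exceeds 49): on (f) the weight is 65, which does exceed 49, so (f) meets the standard; on (g) the weight is 64 (the respondent's 19 is given no effect), which does exceed 49, so (g) meets the standard.
  Stage II.3 carried; the final stage is satisfied.
With every stage satisfied, the claimant prevails on this issue.
— Issue III —
At Stage III.1 the claimant must meet a more-likely-than-not showing (weight is at least 50): on (h) the weight is 50, which does reach 50, so (h) meets the standard; on (i) the weight is 50 (the respondent's 69 is given no effect), which does reach 50, so (i) meets the standard.
  Stage III.1 carried; the burden shifts to the respondent.
At Stage III.2 the respondent must meet a heightened civil standard (weight is at least 74): on (j) the weight is 56 (the claimant's 6 is given no effect), < 74, so (j) does not meet the standard.
  Not every element is met, so the respondent fails to carry Stage III.2.
So the claimant prevails on this issue.
Per-issue: Issue I → claimant; Issue II → claimant; Issue III → claimant. The claimant must prevail on every issue; overall, the claimant prevails.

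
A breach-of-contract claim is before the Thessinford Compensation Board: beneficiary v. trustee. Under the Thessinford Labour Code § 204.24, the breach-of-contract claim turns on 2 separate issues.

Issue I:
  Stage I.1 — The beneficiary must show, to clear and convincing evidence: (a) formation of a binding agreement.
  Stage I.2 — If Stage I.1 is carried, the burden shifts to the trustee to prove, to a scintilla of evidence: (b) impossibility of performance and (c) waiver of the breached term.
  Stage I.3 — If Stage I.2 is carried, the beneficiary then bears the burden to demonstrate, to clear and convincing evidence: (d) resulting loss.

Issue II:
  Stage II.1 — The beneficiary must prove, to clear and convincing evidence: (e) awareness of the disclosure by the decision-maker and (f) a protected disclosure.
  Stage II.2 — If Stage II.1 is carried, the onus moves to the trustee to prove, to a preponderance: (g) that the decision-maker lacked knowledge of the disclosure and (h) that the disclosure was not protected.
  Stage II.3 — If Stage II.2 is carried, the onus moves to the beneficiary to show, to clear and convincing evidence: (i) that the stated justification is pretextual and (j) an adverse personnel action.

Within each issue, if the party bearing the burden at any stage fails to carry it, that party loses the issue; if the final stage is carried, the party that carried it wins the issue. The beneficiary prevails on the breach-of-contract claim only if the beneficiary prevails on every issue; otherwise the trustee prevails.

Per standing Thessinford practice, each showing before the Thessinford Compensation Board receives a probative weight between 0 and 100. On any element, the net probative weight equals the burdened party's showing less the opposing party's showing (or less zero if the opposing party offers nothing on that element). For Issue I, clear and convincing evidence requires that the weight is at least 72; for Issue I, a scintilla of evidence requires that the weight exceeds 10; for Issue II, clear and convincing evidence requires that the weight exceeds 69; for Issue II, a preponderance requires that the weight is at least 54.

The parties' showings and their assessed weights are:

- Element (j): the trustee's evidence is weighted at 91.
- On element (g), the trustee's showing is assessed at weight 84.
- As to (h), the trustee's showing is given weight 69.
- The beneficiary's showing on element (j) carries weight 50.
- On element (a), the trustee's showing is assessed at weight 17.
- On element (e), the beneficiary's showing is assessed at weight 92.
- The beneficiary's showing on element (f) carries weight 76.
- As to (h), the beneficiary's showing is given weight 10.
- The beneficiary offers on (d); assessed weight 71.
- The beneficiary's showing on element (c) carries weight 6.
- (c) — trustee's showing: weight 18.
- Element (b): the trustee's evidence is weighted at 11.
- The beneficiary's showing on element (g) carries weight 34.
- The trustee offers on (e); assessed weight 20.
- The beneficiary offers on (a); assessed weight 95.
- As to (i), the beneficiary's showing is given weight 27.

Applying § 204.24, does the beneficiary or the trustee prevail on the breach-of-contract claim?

trustee

— Issue I —
At Stage I.1 the beneficiary must meet clear and convincing evidence (weight is at least 72): on (a) the weight is 95 less the opposing 17 gives net 78, which does reach 72, so (a) meets the standard.
  All elements met. The burden passes to the trustee.
At Stage I.2 the trustee must meet a scintilla of evidence (weight exceeds 10): on (b) the weight is 11, > 10, so (b) meets the standard; on (c) the weight is 18 less the opposing 6 gives net 12, > 10, so (c) meets the standard.
  The trustee carries Stage I.2; the beneficiary now bears the burden.
At Stage I.3 the beneficiary must meet clear and convincing evidence (weight is at least 72): on (d) the weight is 71, < 72, so (d) does not meet the standard.
  Not every element is met, so the beneficiary fails to carry Stage I.3.
The analysis ends at Stage I.3; the trustee prevails on this issue.
— Issue II —
At Stage II.1 the beneficiary must meet clear and convincing evidence (weight exceeds 69): on (e) the weight is 92 less the opposing 20 gives net 72, > 69, so (e) meets the standard; on (f) the weight is 76, > 69, so (f) meets the standard.
  Stage II.1 is satisfied; the onus moves to the trustee.
At Stage II.2 the trustee must meet a preponderance (weight is at least 54): on (g) the weight is 84 less the opposing 34 gives net 50, < 54, so (g) does not meet the standard; on (h) the weight is 69 less the opposing 10 gives net 59, which does reach 54, so (h) meets the standard.
  Not every element is met, so the trustee fails to carry Stage II.2.
The analysis ends at Stage II.2; the beneficiary prevails on this issue.
Per-issue: Issue I → trustee; Issue II → beneficiary. The beneficiary must prevail on every issue; overall, the trustee prevails.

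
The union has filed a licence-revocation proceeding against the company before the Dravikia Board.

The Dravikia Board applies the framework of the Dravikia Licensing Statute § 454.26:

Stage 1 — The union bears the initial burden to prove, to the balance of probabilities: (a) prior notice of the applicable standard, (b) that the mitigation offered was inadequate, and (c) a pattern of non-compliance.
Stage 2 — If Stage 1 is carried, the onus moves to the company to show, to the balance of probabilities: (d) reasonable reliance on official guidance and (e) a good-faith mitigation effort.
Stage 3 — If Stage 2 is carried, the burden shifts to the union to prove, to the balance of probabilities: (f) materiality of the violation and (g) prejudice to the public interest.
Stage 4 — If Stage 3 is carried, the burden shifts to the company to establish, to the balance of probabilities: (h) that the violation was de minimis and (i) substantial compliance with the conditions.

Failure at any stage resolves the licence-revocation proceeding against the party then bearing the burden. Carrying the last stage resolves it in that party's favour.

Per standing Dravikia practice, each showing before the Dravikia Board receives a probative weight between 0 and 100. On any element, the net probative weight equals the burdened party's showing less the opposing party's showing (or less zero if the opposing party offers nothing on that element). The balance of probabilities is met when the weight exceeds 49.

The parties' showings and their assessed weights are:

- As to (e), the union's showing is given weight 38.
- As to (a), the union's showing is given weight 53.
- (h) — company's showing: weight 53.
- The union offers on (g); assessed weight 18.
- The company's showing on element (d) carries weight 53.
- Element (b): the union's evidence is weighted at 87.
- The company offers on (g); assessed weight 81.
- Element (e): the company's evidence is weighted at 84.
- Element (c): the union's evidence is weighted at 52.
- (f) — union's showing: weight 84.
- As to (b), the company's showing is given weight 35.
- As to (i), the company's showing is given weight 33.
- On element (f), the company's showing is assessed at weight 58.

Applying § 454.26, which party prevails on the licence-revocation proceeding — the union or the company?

union

Stage 1 — burden on union; standard: the balance of probabilities (weight exceeds 49).
    (a): 53 > 49 [met]
    (b): 87 − 35 = 52 > 49 [met]
    (c): 52 > 49 [met]
  The union carries Stage 1; the company now bears the burden.
Stage 2 — burden on company; standard: the balance of probabilities (weight exceeds 49).
    (d): 53 > 49 [met]
    (e): 84 − 38 = 46 ≤ 49 [not met]
  The company does not carry Stage 2.
So the union prevails.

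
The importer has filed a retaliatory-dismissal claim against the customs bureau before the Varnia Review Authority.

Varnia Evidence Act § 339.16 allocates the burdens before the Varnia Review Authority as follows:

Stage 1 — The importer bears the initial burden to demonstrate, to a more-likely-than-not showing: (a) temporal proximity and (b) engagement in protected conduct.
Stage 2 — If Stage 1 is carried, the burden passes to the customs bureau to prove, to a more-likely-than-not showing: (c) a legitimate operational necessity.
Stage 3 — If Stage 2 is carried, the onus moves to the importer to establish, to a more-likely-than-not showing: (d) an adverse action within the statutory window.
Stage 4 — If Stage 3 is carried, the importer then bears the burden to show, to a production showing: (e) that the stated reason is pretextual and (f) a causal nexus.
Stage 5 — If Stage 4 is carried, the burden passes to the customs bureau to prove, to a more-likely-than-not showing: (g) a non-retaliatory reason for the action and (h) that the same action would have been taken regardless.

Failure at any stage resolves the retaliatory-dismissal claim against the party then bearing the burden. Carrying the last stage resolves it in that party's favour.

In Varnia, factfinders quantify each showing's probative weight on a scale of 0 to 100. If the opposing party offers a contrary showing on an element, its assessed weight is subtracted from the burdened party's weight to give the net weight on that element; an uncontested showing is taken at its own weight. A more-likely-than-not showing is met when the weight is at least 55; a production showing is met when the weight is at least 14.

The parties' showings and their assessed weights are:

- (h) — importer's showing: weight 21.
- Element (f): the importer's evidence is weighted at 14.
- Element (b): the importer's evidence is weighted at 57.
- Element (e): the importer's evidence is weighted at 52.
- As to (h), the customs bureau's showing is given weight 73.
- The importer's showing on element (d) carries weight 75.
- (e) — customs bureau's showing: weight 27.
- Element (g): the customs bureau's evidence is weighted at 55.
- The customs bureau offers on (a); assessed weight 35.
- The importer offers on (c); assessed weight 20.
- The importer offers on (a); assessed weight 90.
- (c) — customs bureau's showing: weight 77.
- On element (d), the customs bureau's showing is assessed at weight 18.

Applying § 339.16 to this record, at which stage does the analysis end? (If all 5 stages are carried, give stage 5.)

At Stage 1 the importer must meet a more-likely-than-not showing (weight is at least 55): on (a) the weight is 90 less the opposing 35 gives net 55, which does reach 55, so (a) meets the standard; on (b) the weight is 57, ≥ 55, so (b) meets the standard.
  Stage 1 carried; the burden shifts to the customs bureau.
At Stage 2 the customs bureau must meet a more-likely-than-not showing (weight is at least 55): on (c) the weight is 77 less the opposing 20 gives net 57, which does reach 55, so (c) meets the standard.
  The customs bureau carries Stage 2; the importer now bears the burden.
At Stage 3 the importer must meet a more-likely-than-not showing (weight is at least 55): on (d) the weight is 75 less the opposing 18 gives net 57, ≥ 55, so (d) meets the standard.
  Stage 3 is satisfied; the importer continues to bear the burden.
At Stage 4 the importer must meet a production showing (weight is at least 14): on (e) the weight is 52 less the opposing 27 gives net 25, ≥ 14, so (e) meets the standard; on (f) the weight is 14, which does reach 14, so (f) meets the standard.
  Stage 4 is satisfied; the onus moves to the customs bureau.
At Stage 5 the customs bureau must meet a more-likely-than-not showing (weight is at least 55): on (g) the weight is 55, ≥ 55, so (g) meets the standard; on (h) the weight is 73 less the opposing 21 gives net 52, which does not reach 55, so (h) does not meet the standard.
  The customs bureau does not carry Stage 5.
The analysis ends at Stage 5; the importer prevails.

stage 5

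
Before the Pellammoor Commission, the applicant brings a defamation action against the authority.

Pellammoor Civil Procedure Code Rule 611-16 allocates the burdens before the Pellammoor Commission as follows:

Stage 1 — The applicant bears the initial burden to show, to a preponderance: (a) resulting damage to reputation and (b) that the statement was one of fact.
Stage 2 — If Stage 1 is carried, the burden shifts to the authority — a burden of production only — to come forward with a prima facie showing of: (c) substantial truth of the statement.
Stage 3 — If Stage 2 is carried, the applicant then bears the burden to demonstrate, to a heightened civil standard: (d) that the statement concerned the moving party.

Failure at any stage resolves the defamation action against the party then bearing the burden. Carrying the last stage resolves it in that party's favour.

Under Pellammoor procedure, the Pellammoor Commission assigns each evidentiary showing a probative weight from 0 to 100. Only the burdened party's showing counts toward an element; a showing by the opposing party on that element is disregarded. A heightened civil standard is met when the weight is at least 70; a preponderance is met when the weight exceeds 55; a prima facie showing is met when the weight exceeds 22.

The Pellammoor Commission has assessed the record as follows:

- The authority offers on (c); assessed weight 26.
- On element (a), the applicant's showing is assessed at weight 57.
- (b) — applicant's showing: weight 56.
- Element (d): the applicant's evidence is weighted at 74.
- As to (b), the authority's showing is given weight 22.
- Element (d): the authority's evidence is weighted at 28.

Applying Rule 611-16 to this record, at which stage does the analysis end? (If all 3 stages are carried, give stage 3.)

stage 3

Stage 1 (applicant, a preponderance, weight exceeds 55): (a) 57 > 55 — meets; (b) 56 (authority's 22 disregarded) > 55 — meets.
  Stage 1 carried; the burden shifts to the authority.
Stage 2 (authority, a prima facie showing, weight exceeds 22): (c) 26 > 22 — meets.
  Stage 2 is satisfied; the onus moves to the applicant.
Stage 3 (applicant, a heightened civil standard, weight is at least 70): (d) 74 (authority's 28 disregarded) ≥ 70 — meets.
  The applicant carries the last stage.
Every stage carried; the applicant prevails.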